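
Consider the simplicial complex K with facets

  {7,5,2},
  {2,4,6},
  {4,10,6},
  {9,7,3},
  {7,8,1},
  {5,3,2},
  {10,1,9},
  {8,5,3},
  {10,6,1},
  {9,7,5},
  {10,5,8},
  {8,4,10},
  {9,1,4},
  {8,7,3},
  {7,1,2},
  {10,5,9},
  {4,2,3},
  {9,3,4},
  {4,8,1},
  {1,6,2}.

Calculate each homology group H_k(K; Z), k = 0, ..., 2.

H_0 = Z,  H_1 = Z ⊕ Z/2Z,  H_2 = 0.

Fix the vertex order 1 < 2 < 3 < 4 < 5 < 6 < 7 < 8 < 9 < 10 and write every simplex with vertices in increasing order. Then dim K = 2 and the simplices of K are:

  0-simplices (10): [1], [2], [3], [4], [5], [6], [7], [8], [9], [10]
  1-simplices (30): (30 of them)
  2-simplices (20): (20 of them)

so the chain groups are C_0 ≅ Z^10, C_1 ≅ Z^30, C_2 ≅ Z^20.

∂_1: C_1 → C_0 is given by ∂[p,q] = [q] − [p]. For instance
  ∂[4,9] = [9] − [4].
This gives a 10×30 integer matrix of rank 9; reducing to Smith normal form yields diagonal entries (1,1,1,1,1,1,1,1,1).

∂_2: C_2 → C_1 acts by ∂[p,q,r] = [q,r] − [p,r] + [p,q]. For instance
  ∂[3,7,8] = [7,8] − [3,8] + [3,7],
  ∂[5,9,10] = [9,10] − [5,10] + [5,9].
This gives a 30×20 integer matrix of rank 20; reducing to Smith normal form yields diagonal entries (1,1,1,1,1,1,1,1,1,1,1,1,1,1,1,1,1,1,1,2).

Now H_k = ker ∂_k / im ∂_{k+1}, so:

  H_0: rank C_0 − rank ∂_1 = 10 − 9 = 1, and the invariant factors of ∂_1 are all 1, so H_0 = Z.
  H_1: rank ker ∂_1 − rank ∂_2 = (30 − 9) − 20 = 1, and ∂_2 has invariant factor 2 > 1, so H_1 = Z ⊕ Z/2Z.
  H_2: rank ker ∂_2 − rank ∂_3 = (20 − 20) − 0 = 0, and there is no ∂_3, so H_2 = 0.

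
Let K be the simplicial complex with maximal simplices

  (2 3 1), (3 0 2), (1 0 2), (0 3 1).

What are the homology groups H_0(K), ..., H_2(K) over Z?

Order the vertices as 0 < 1 < 2 < 3. Listing each simplex with vertices in this order, K has dimension 2 with simplices:

  0-simplices (4): [0], [1], [2], [3]
  1-simplices (6): [0,1], [0,2], [0,3], [1,2], [1,3], [2,3]
  2-simplices (4): [0,1,2], [0,1,3], [0,2,3], [1,2,3]

Hence C_0 ≅ Z^4, C_1 ≅ Z^6, C_2 ≅ Z^4.

The boundary map ∂_1: C_1 → C_0 sends each edge [p,q] (with p < q) to q − p.
The resulting 4×6 matrix has rank 3, and its Smith normal form has invariant factors (1,1,1).

∂_2: C_2 → C_1 acts by ∂[p,q,r] = [q,r] − [p,r] + [p,q]. For instance
  ∂[0,1,3] = [1,3] − [0,3] + [0,1],
  ∂[0,2,3] = [2,3] − [0,3] + [0,2].
The resulting 6×4 matrix has rank 3, and its Smith normal form has invariant factors (1,1,1).

Now H_k = ker ∂_k / im ∂_{k+1}, so:

  H_0: rank C_0 − rank ∂_1 = 4 − 3 = 1, and the invariant factors of ∂_1 are all 1, so H_0 = Z.
  H_1: rank ker ∂_1 − rank ∂_2 = (6 − 3) − 3 = 0, and the invariant factors of ∂_2 are all 1, so H_1 = 0.
  H_2: rank ker ∂_2 − rank ∂_3 = (4 − 3) − 0 = 1, and there is no ∂_3, so H_2 = Z.

H_0 = Z,  H_1 = 0,  H_2 = Z.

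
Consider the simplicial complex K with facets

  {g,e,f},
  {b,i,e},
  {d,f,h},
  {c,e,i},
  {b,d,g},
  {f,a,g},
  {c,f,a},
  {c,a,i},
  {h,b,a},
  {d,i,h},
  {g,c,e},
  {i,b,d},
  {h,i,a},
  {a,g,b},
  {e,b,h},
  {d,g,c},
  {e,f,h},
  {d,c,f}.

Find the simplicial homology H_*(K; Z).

K has 9 vertices, 27 edges, 18 triangles.
rank ∂_0 = 0, rank ∂_1 = 8 ⇒ b_0 = 9 − 0 − 8 = 1; all invariant factors of ∂_1 are 1 so no torsion. So H_0 = Z.
rank ∂_1 = 8, rank ∂_2 = 18 ⇒ b_1 = 27 − 8 − 18 = 1; ∂_2 has invariant factor(s) [2] giving torsion. So H_1 = Z ⊕ Z/2.
rank ∂_2 = 18, rank ∂_3 = 0 ⇒ b_2 = 18 − 18 − 0 = 0. So H_2 = 0.

H_0 = Z,  H_1 = Z ⊕ Z/2,  H_2 = 0.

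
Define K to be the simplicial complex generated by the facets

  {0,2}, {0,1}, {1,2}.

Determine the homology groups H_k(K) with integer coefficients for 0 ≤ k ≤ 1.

We work with the vertex ordering 0 < 1 < 2. The simplices of K, each written with vertices in increasing order, are:

  0-simplices (3): [0], [1], [2]
  1-simplices (3): [0,1], [0,2], [1,2]

so the chain groups are C_0 ≅ Z^3, C_1 ≅ Z^3.

The boundary map ∂_1: C_1 → C_0 is given by ∂[p,q] = [q] − [p].
The resulting 3×3 matrix has rank 2, and its Smith normal form has invariant factors (1,1).

Computing H_k = (kernel of ∂_k) / (image of ∂_{k+1}):

  H_0: rank C_0 − rank ∂_1 = 3 − 2 = 1, and the invariant factors of ∂_1 are all 1, so H_0 = Z.
  H_1: rank ker ∂_1 − rank ∂_2 = (3 − 2) − 0 = 1, and there is no ∂_2, so H_1 = Z.

H_0 ≅ Z,  H_1 ≅ Z.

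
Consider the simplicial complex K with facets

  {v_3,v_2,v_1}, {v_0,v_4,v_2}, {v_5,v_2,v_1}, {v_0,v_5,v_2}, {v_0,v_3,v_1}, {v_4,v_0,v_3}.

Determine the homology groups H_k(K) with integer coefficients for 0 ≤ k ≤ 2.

We work with the vertex ordering v_0 < v_1 < v_2 < v_3 < v_4 < v_5. The simplices of K, each written with vertices in increasing order, are:

  0-simplices (6): [v_0], [v_1], [v_2], [v_3], [v_4], [v_5]
  1-simplices (12): [v_0,v_1], [v_0,v_2], [v_0,v_3], [v_0,v_4], [v_0,v_5], [v_1,v_2], [v_1,v_3], [v_1,v_5], [v_2,v_3], [v_2,v_4], [v_2,v_5], [v_3,v_4]
  2-simplices (6): [v_0,v_1,v_3], [v_0,v_2,v_4], [v_0,v_2,v_5], [v_0,v_3,v_4], [v_1,v_2,v_3], [v_1,v_2,v_5]

so the chain groups are C_0 ≅ Z^6, C_1 ≅ Z^12, C_2 ≅ Z^6.

Boundary ∂_1: C_1 → C_0 is given by ∂[p,q] = [q] − [p].
The 6×12 boundary matrix has rank 5 and Smith normal form diag(1,1,1,1,1).

Boundary ∂_2: C_2 → C_1 maps a triangle to the signed sum of its edges. For instance
  ∂[v_0,v_3,v_4] = [v_3,v_4] − [v_0,v_4] + [v_0,v_3],
  ∂[v_0,v_2,v_4] = [v_2,v_4] − [v_0,v_4] + [v_0,v_2].
The resulting 12×6 matrix has rank 6, and its Smith normal form has invariant factors (1,1,1,1,1,1).

From H_k ≅ ker(∂_k) / im(∂_{k+1}) we obtain:

  H_0: rank C_0 − rank ∂_1 = 6 − 5 = 1, and the invariant factors of ∂_1 are all 1, so H_0 ≅ Z.
  H_1: rank ker ∂_1 − rank ∂_2 = (12 − 5) − 6 = 1, and the invariant factors of ∂_2 are all 1, so H_1 ≅ Z.
  H_2: rank ker ∂_2 − rank ∂_3 = (6 − 6) − 0 = 0, and there is no ∂_3, so H_2 ≅ 0.

H_0 ≅ Z,  H_1 ≅ Z,  H_2 = 0.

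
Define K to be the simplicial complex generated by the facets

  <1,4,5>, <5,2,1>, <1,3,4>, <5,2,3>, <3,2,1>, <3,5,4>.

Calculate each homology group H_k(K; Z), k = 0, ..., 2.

H_0 = Z,  H_1 = 0,  H_2 = Z.

We work with the vertex ordering 1 < 2 < 3 < 4 < 5. The simplices of K, each written with vertices in increasing order, are:

  0-simplices (5): [1], [2], [3], [4], [5]
  1-simplices (9): [1,2], [1,3], [1,4], [1,5], [2,3], [2,5], [3,4], [3,5], [4,5]
  2-simplices (6): [1,2,3], [1,2,5], [1,3,4], [1,4,5], [2,3,5], [3,4,5]

giving chain groups C_0 ≅ Z^5, C_1 ≅ Z^9, C_2 ≅ Z^6.

∂_1: C_1 → C_0 sends each edge [p,q] (with p < q) to q − p. For instance
  ∂[4,5] = [5] − [4].
As a 5×9 matrix over Z this has rank 4, with invariant factors (1,1,1,1).

The boundary map ∂_2: C_2 → C_1 acts by ∂[p,q,r] = [q,r] − [p,r] + [p,q]. For instance
  ∂[1,3,4] = [3,4] − [1,4] + [1,3],
  ∂[2,3,5] = [3,5] − [2,5] + [2,3].
As a 9×6 matrix over Z this has rank 5, with invariant factors (1,1,1,1,1).

Reading off H_k = ker ∂_k / im ∂_{k+1}:

  H_0: rank C_0 − rank ∂_1 = 5 − 4 = 1, and the invariant factors of ∂_1 are all 1, so H_0 = Z.
  H_1: rank ker ∂_1 − rank ∂_2 = (9 − 4) − 5 = 0, and the invariant factors of ∂_2 are all 1, so H_1 = 0.
  H_2: rank ker ∂_2 − rank ∂_3 = (6 − 5) − 0 = 1, and there is no ∂_3, so H_2 = Z.

As a check, the Euler characteristic is 5 − 9 + 6 = 2, which agrees with 1 − 0 + 1 = 2.
(K is a triangulation of the 2-sphere S^2.)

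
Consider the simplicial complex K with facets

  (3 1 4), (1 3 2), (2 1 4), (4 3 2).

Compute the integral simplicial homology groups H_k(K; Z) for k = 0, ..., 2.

H_0 = Z,  H_1 = 0,  H_2 = Z.

Fix the vertex order 1 < 2 < 3 < 4 and write every simplex with vertices in increasing order. Then dim K = 2 and the simplices of K are:

  0-simplices (4): [1], [2], [3], [4]
  1-simplices (6): [1,2], [1,3], [1,4], [2,3], [2,4], [3,4]
  2-simplices (4): [1,2,3], [1,2,4], [1,3,4], [2,3,4]

giving chain groups C_0 ≅ Z^4, C_1 ≅ Z^6, C_2 ≅ Z^4.

The boundary map ∂_1: C_1 → C_0 is given by ∂[p,q] = [q] − [p]. For instance
  ∂[1,2] = [2] − [1].
This gives a 4×6 integer matrix of rank 3; reducing to Smith normal form yields diagonal entries (1,1,1).

Boundary ∂_2: C_2 → C_1 acts by ∂[p,q,r] = [q,r] − [p,r] + [p,q]. For instance
  ∂[1,2,3] = [2,3] − [1,3] + [1,2],
  ∂[1,3,4] = [3,4] − [1,4] + [1,3].
The resulting 6×4 matrix has rank 3, and its Smith normal form has invariant factors (1,1,1).

From H_k ≅ ker(∂_k) / im(∂_{k+1}) we obtain:

  H_0: rank C_0 − rank ∂_1 = 4 − 3 = 1, and the invariant factors of ∂_1 are all 1, so H_0 ≅ Z.
  H_1: rank ker ∂_1 − rank ∂_2 = (6 − 3) − 3 = 0, and the invariant factors of ∂_2 are all 1, so H_1 ≅ 0.
  H_2: rank ker ∂_2 − rank ∂_3 = (4 − 3) − 0 = 1, and there is no ∂_3, so H_2 ≅ Z.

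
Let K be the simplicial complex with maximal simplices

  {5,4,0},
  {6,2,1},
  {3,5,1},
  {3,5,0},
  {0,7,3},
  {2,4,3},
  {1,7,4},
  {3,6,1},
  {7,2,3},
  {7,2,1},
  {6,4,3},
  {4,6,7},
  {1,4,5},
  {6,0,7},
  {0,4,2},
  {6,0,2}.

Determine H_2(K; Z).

H_2 = Z.

Order the vertices as 0 < 1 < 2 < 3 < 4 < 5 < 6 < 7. Listing each simplex with vertices in this order, K has dimension 2 with simplices:

  0-simplices (8): [0], [1], [2], [3], [4], [5], [6], [7]
  1-simplices (24): (24 of them)
  2-simplices (16): [0,2,4], [0,2,6], [0,3,5], [0,3,7], [0,4,5], [0,6,7], [1,2,6], [1,2,7], [1,3,5], [1,3,6], [1,4,5], [1,4,7], [2,3,4], [2,3,7], [3,4,6], [4,6,7]

giving chain groups C_0 ≅ Z^8, C_1 ≅ Z^24, C_2 ≅ Z^16.

The boundary map ∂_1: C_1 → C_0 sends each edge [p,q] (with p < q) to q − p.
The resulting 8×24 matrix has rank 7, and its Smith normal form has invariant factors (1,1,1,1,1,1,1).

The boundary map ∂_2: C_2 → C_1 maps a triangle to the signed sum of its edges. For instance
  ∂[1,3,5] = [3,5] − [1,5] + [1,3],
  ∂[0,3,7] = [3,7] − [0,7] + [0,3].
The 24×16 boundary matrix has rank 15 and Smith normal form diag(1,1,1,1,1,1,1,1,1,1,1,1,1,1,1).

Now H_k = ker ∂_k / im ∂_{k+1}, so:

  H_2: rank ker ∂_2 − rank ∂_3 = (16 − 15) − 0 = 1, and there is no ∂_3, so H_2 = Z.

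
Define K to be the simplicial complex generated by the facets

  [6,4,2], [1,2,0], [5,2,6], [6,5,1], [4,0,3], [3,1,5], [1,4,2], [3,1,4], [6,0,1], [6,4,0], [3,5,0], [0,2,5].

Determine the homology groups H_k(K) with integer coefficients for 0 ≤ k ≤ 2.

H_0 = Z,  H_1 = Z/2,  H_2 = 0.

Take the total order 0 < 1 < 2 < 3 < 4 < 5 < 6 on the vertex set. Then K (dimension 2) consists of the simplices:

  0-simplices (7): [0], [1], [2], [3], [4], [5], [6]
  1-simplices (18): [0,1], [0,2], [0,3], [0,4], [0,5], [0,6], [1,2], [1,3], [1,4], [1,5], [1,6], [2,4], [2,5], [2,6], [3,4], [3,5], [4,6], [5,6]
  2-simplices (12): [0,1,2], [0,1,6], [0,2,5], [0,3,4], [0,3,5], [0,4,6], [1,2,4], [1,3,4], [1,3,5], [1,5,6], [2,4,6], [2,5,6]

giving chain groups C_0 ≅ Z^7, C_1 ≅ Z^18, C_2 ≅ Z^12.

The boundary map ∂_1: C_1 → C_0 maps an edge to its endpoints' difference, ∂[p,q] = q − p.
The 7×18 boundary matrix has rank 6 and Smith normal form diag(1,1,1,1,1,1).

The boundary map ∂_2: C_2 → C_1 acts by ∂[p,q,r] = [q,r] − [p,r] + [p,q]. For instance
  ∂[0,2,5] = [2,5] − [0,5] + [0,2],
  ∂[1,3,5] = [3,5] − [1,5] + [1,3].
The 18×12 boundary matrix has rank 12 and Smith normal form diag(1,1,1,1,1,1,1,1,1,1,1,2).

From H_k ≅ ker(∂_k) / im(∂_{k+1}) we obtain:

  H_0: rank C_0 − rank ∂_1 = 7 − 6 = 1, and the invariant factors of ∂_1 are all 1, so H_0 = Z.
  H_1: rank ker ∂_1 − rank ∂_2 = (18 − 6) − 12 = 0, and ∂_2 has invariant factor 2 > 1, so H_1 = Z/2.
  H_2: rank ker ∂_2 − rank ∂_3 = (12 − 12) − 0 = 0, and there is no ∂_3, so H_2 = 0.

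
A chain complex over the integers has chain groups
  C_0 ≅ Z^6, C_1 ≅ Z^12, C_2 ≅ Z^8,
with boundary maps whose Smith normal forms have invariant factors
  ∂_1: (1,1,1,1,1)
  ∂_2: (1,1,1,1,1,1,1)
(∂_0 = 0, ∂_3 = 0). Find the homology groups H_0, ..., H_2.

H_0 ≅ Z,  H_1 = 0,  H_2 ≅ Z.

H_0: b_0 = 6 − 0 − 5 = 1; torsion from ∂_1 factors > 1: none. So H_0 ≅ Z.
H_1: b_1 = 12 − 5 − 7 = 0; torsion from ∂_2 factors > 1: none. So H_1 ≅ 0.
H_2: b_2 = 8 − 7 − 0 = 1; torsion from ∂_3 factors > 1: none. So H_2 ≅ Z.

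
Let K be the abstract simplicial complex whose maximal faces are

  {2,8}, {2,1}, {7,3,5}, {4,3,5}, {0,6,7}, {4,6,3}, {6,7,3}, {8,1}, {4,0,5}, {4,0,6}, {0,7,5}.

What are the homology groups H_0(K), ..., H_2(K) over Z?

H_0 = Z^2,  H_1 = Z,  H_2 = Z.

We work with the vertex ordering 0 < 1 < 2 < 3 < 4 < 5 < 6 < 7 < 8. The simplices of K, each written with vertices in increasing order, are:

  0-simplices (9): [0], [1], [2], [3], [4], [5], [6], [7], [8]
  1-simplices (15): [0,4], [0,5], [0,6], [0,7], [1,2], [1,8], [2,8], [3,4], [3,5], [3,6], [3,7], [4,5], [4,6], [5,7], [6,7]
  2-simplices (8): [0,4,5], [0,4,6], [0,5,7], [0,6,7], [3,4,5], [3,4,6], [3,5,7], [3,6,7]

so the chain groups are C_0 ≅ Z^9, C_1 ≅ Z^15, C_2 ≅ Z^8.

The boundary map ∂_1: C_1 → C_0 maps an edge to its endpoints' difference, ∂[p,q] = q − p.
This gives a 9×15 integer matrix of rank 7; reducing to Smith normal form yields diagonal entries (1,1,1,1,1,1,1).

Boundary ∂_2: C_2 → C_1 maps a triangle to the signed sum of its edges. For instance
  ∂[3,6,7] = [6,7] − [3,7] + [3,6],
  ∂[0,5,7] = [5,7] − [0,7] + [0,5].
The resulting 15×8 matrix has rank 7, and its Smith normal form has invariant factors (1,1,1,1,1,1,1).

Reading off H_k = ker ∂_k / im ∂_{k+1}:

  H_0: rank C_0 − rank ∂_1 = 9 − 7 = 2, and the invariant factors of ∂_1 are all 1, so H_0 = Z^2.
  H_1: rank ker ∂_1 − rank ∂_2 = (15 − 7) − 7 = 1, and the invariant factors of ∂_2 are all 1, so H_1 = Z.
  H_2: rank ker ∂_2 − rank ∂_3 = (8 − 7) − 0 = 1, and there is no ∂_3, so H_2 = Z.

As a check, the Euler characteristic is 9 − 15 + 8 = 2, which agrees with 2 − 1 + 1 = 2.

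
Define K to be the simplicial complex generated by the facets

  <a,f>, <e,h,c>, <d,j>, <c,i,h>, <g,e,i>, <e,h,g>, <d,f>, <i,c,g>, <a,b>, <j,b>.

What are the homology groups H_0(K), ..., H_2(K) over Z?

Fix the vertex order a < b < c < d < e < f < g < h < i < j and write every simplex with vertices in increasing order. Then dim K = 2 and the simplices of K are:

  0-simplices (10): a, b, c, d, e, f, g, h, i, j
  1-simplices (15): ab, af, bj, ce, cg, ch, ci, df, dj, eg, eh, ei, gh, gi, hi
  2-simplices (5): ceh, cgi, chi, egh, egi

Hence C_0 ≅ Z^10, C_1 ≅ Z^15, C_2 ≅ Z^5.

∂_1: C_1 → C_0 maps an edge to its endpoints' difference, ∂[p,q] = q − p.
The 10×15 boundary matrix has rank 8 and Smith normal form diag(1,1,1,1,1,1,1,1).

∂_2: C_2 → C_1 maps a triangle to the signed sum of its edges. For instance
  ∂cgi = gi − ci + cg,
  ∂egi = gi − ei + eg.
The resulting 15×5 matrix has rank 5, and its Smith normal form has invariant factors (1,1,1,1,1).

Now H_k = ker ∂_k / im ∂_{k+1}, so:

  H_0: rank C_0 − rank ∂_1 = 10 − 8 = 2, and the invariant factors of ∂_1 are all 1, so H_0 ≅ Z^2.
  H_1: rank ker ∂_1 − rank ∂_2 = (15 − 8) − 5 = 2, and the invariant factors of ∂_2 are all 1, so H_1 ≅ Z^2.
  H_2: rank ker ∂_2 − rank ∂_3 = (5 − 5) − 0 = 0, and there is no ∂_3, so H_2 ≅ 0.

As a check, the Euler characteristic is 10 − 15 + 5 = 0, which agrees with 2 − 2 + 0 = 0.

H_0 ≅ Z^2,  H_1 ≅ Z^2,  H_2 = 0.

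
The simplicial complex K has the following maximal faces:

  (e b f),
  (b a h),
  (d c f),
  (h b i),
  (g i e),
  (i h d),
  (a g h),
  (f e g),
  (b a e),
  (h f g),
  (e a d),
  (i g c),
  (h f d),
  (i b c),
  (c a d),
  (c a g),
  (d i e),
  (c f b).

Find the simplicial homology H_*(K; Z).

H_0 ≅ Z,  H_1 ≅ Z^2,  H_2 ≅ Z.

Take the total order a < b < c < d < e < f < g < h < i on the vertex set. Then K (dimension 2) consists of the simplices:

  0-simplices (9): a, b, c, d, e, f, g, h, i
  1-simplices (27): ab, ac, ad, ae, ag, ah, bc, be, bf, bh, bi, cd, cf, cg, ci, de, df, dh, di, ef, eg, ei, fg, fh, gh, gi, hi
  2-simplices (18): abe, abh, acd, acg, ade, agh, bcf, bci, bef, bhi, cdf, cgi, dei, dfh, dhi, efg, egi, fgh

giving chain groups C_0 ≅ Z^9, C_1 ≅ Z^27, C_2 ≅ Z^18.

Boundary ∂_1: C_1 → C_0 sends each edge [p,q] (with p < q) to q − p. For instance
  ∂cg = g − c.
The resulting 9×27 matrix has rank 8, and its Smith normal form has invariant factors (1,1,1,1,1,1,1,1).

Boundary ∂_2: C_2 → C_1 maps a triangle to the signed sum of its edges. For instance
  ∂bef = ef − bf + be,
  ∂bci = ci − bi + bc.
As a 27×18 matrix over Z this has rank 17, with invariant factors (1,1,1,1,1,1,1,1,1,1,1,1,1,1,1,1,1).

Now H_k = ker ∂_k / im ∂_{k+1}, so:

  H_0: rank C_0 − rank ∂_1 = 9 − 8 = 1, and the invariant factors of ∂_1 are all 1, so H_0 = Z.
  H_1: rank ker ∂_1 − rank ∂_2 = (27 − 8) − 17 = 2, and the invariant factors of ∂_2 are all 1, so H_1 = Z^2.
  H_2: rank ker ∂_2 − rank ∂_3 = (18 − 17) − 0 = 1, and there is no ∂_3, so H_2 = Z.

(K is a triangulation of the torus T^2.)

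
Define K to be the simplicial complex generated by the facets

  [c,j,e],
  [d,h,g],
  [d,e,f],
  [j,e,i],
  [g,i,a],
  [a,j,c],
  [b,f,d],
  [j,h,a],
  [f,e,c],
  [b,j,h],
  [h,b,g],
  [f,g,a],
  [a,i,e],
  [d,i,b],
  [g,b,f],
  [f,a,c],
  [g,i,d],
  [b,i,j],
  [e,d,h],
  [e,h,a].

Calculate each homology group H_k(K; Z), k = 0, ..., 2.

H_0 = Z,  H_1 = Z ⊕ Z/2Z,  H_2 = 0.

Order the vertices as a < b < c < d < e < f < g < h < i < j. Listing each simplex with vertices in this order, K has dimension 2 with simplices:

  0-simplices (10): a, b, c, d, e, f, g, h, i, j
  1-simplices (30): ac, ae, af, ag, ah, ai, aj, bd, bf, bg, bh, bi, bj, ce, cf, cj, de, df, dg, dh, di, ef, eh, ei, ej, fg, gh, gi, hj, ij
  2-simplices (20): acf, acj, aeh, aei, afg, agi, ahj, bdf, bdi, bfg, bgh, bhj, bij, cef, cej, def, deh, dgh, dgi, eij

Hence C_0 ≅ Z^10, C_1 ≅ Z^30, C_2 ≅ Z^20.

Boundary ∂_1: C_1 → C_0 maps an edge to its endpoints' difference, ∂[p,q] = q − p.
The resulting 10×30 matrix has rank 9, and its Smith normal form has invariant factors (1,1,1,1,1,1,1,1,1).

The boundary map ∂_2: C_2 → C_1 sends each 2-simplex [p,q,r] to [q,r] − [p,r] + [p,q]. For instance
  ∂bgh = gh − bh + bg,
  ∂bdi = di − bi + bd.
The resulting 30×20 matrix has rank 20, and its Smith normal form has invariant factors (1,1,1,1,1,1,1,1,1,1,1,1,1,1,1,1,1,1,1,2).

Reading off H_k = ker ∂_k / im ∂_{k+1}:

  H_0: rank C_0 − rank ∂_1 = 10 − 9 = 1, and the invariant factors of ∂_1 are all 1, so H_0 ≅ Z.
  H_1: rank ker ∂_1 − rank ∂_2 = (30 − 9) − 20 = 1, and ∂_2 has invariant factor 2 > 1, so H_1 ≅ Z ⊕ Z/2Z.
  H_2: rank ker ∂_2 − rank ∂_3 = (20 − 20) − 0 = 0, and there is no ∂_3, so H_2 ≅ 0.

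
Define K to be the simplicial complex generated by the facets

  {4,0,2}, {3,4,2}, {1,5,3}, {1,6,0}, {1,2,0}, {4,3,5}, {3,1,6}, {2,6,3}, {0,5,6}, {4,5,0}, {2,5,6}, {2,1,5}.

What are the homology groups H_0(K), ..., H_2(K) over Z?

H_0 ≅ Z,  H_1 ≅ Z/2,  H_2 = 0.

Fix the vertex order 0 < 1 < 2 < 3 < 4 < 5 < 6 and write every simplex with vertices in increasing order. Then dim K = 2 and the simplices of K are:

  0-simplices (7): [0], [1], [2], [3], [4], [5], [6]
  1-simplices (18): [0,1], [0,2], [0,4], [0,5], [0,6], [1,2], [1,3], [1,5], [1,6], [2,3], [2,4], [2,5], [2,6], [3,4], [3,5], [3,6], [4,5], [5,6]
  2-simplices (12): [0,1,2], [0,1,6], [0,2,4], [0,4,5], [0,5,6], [1,2,5], [1,3,5], [1,3,6], [2,3,4], [2,3,6], [2,5,6], [3,4,5]

giving chain groups C_0 ≅ Z^7, C_1 ≅ Z^18, C_2 ≅ Z^12.

Boundary ∂_1: C_1 → C_0 is given by ∂[p,q] = [q] − [p]. For instance
  ∂[1,6] = [6] − [1].
As a 7×18 matrix over Z this has rank 6, with invariant factors (1,1,1,1,1,1).

The boundary map ∂_2: C_2 → C_1 acts by ∂[p,q,r] = [q,r] − [p,r] + [p,q]. For instance
  ∂[0,2,4] = [2,4] − [0,4] + [0,2],
  ∂[2,5,6] = [5,6] − [2,6] + [2,5].
As a 18×12 matrix over Z this has rank 12, with invariant factors (1,1,1,1,1,1,1,1,1,1,1,2).

Computing H_k = (kernel of ∂_k) / (image of ∂_{k+1}):

  H_0: rank C_0 − rank ∂_1 = 7 − 6 = 1, and the invariant factors of ∂_1 are all 1, so H_0 ≅ Z.
  H_1: rank ker ∂_1 − rank ∂_2 = (18 − 6) − 12 = 0, and ∂_2 has invariant factor 2 > 1, so H_1 ≅ Z/2.
  H_2: rank ker ∂_2 − rank ∂_3 = (12 − 12) − 0 = 0, and there is no ∂_3, so H_2 ≅ 0.

As a check, the Euler characteristic is 7 − 18 + 12 = 1, which agrees with 1 − 0 + 0 = 1.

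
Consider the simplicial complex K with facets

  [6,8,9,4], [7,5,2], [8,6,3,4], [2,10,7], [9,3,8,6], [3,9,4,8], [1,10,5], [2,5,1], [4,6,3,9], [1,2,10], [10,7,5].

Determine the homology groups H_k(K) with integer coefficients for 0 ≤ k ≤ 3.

H_0 = Z^2,  H_1 = 0,  H_2 = Z,  H_3 = Z.

Take the total order 1 < 2 < 3 < 4 < 5 < 6 < 7 < 8 < 9 < 10 on the vertex set. Then K (dimension 3) consists of the simplices:

  0-simplices (10): [1], [2], [3], [4], [5], [6], [7], [8], [9], [10]
  1-simplices (19): [1,2], [1,5], [1,10], [2,5], [2,7], [2,10], [3,4], [3,6], [3,8], [3,9], [4,6], [4,8], [4,9], [5,7], [5,10], [6,8], [6,9], [7,10], [8,9]
  2-simplices (16): [1,2,5], [1,2,10], [1,5,10], [2,5,7], [2,7,10], [3,4,6], [3,4,8], [3,4,9], [3,6,8], [3,6,9], [3,8,9], [4,6,8], [4,6,9], [4,8,9], [5,7,10], [6,8,9]
  3-simplices (5): [3,4,6,8], [3,4,6,9], [3,4,8,9], [3,6,8,9], [4,6,8,9]

Hence C_0 ≅ Z^10, C_1 ≅ Z^19, C_2 ≅ Z^16, C_3 ≅ Z^5.

Boundary ∂_1: C_1 → C_0 sends each edge [p,q] (with p < q) to q − p. For instance
  ∂[7,10] = [10] − [7].
As a 10×19 matrix over Z this has rank 8, with invariant factors (1,1,1,1,1,1,1,1).

The boundary map ∂_2: C_2 → C_1 sends each 2-simplex [p,q,r] to [q,r] − [p,r] + [p,q]. For instance
  ∂[2,5,7] = [5,7] − [2,7] + [2,5],
  ∂[1,2,5] = [2,5] − [1,5] + [1,2].
As a 19×16 matrix over Z this has rank 11, with invariant factors (1,1,1,1,1,1,1,1,1,1,1).

∂_3: C_3 → C_2 sends each 3-simplex σ to the alternating sum Σ_i (−1)^i (σ with its i-th vertex removed). For instance
  ∂[3,6,8,9] = [6,8,9] − [3,8,9] + [3,6,9] − [3,6,8],
  ∂[3,4,6,8] = [4,6,8] − [3,6,8] + [3,4,8] − [3,4,6].
As a 16×5 matrix over Z this has rank 4, with invariant factors (1,1,1,1).

From H_k ≅ ker(∂_k) / im(∂_{k+1}) we obtain:

  H_0: rank C_0 − rank ∂_1 = 10 − 8 = 2, and the invariant factors of ∂_1 are all 1, so H_0 ≅ Z^2.
  H_1: rank ker ∂_1 − rank ∂_2 = (19 − 8) − 11 = 0, and the invariant factors of ∂_2 are all 1, so H_1 ≅ 0.
  H_2: rank ker ∂_2 − rank ∂_3 = (16 − 11) − 4 = 1, and the invariant factors of ∂_3 are all 1, so H_2 ≅ Z.
  H_3: rank ker ∂_3 − rank ∂_4 = (5 − 4) − 0 = 1, and there is no ∂_4, so H_3 ≅ Z.

(K is a triangulation of the disjoint union of the 2-sphere S^2 and the 3-sphere S^3.)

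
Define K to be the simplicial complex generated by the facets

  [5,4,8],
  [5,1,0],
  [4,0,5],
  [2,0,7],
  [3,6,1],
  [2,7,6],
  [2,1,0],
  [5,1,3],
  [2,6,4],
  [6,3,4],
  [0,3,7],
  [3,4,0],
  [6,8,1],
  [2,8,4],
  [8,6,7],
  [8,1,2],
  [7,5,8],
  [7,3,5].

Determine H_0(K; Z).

K has 9 vertices, 27 edges, 18 triangles.
rank ∂_0 = 0, rank ∂_1 = 8 ⇒ b_0 = 9 − 0 − 8 = 1; all invariant factors of ∂_1 are 1 so no torsion. So H_0 = Z.

H_0 = Z.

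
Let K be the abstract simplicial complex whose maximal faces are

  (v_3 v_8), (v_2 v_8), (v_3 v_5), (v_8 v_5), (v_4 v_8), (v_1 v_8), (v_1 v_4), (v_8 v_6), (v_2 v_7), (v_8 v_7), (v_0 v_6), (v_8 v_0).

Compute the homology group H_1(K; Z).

K has 9 vertices, 12 edges.
rank ∂_1 = 8, rank ∂_2 = 0 ⇒ b_1 = 12 − 8 − 0 = 4. So H_1 ≅ Z^4.

H_1 ≅ Z^4.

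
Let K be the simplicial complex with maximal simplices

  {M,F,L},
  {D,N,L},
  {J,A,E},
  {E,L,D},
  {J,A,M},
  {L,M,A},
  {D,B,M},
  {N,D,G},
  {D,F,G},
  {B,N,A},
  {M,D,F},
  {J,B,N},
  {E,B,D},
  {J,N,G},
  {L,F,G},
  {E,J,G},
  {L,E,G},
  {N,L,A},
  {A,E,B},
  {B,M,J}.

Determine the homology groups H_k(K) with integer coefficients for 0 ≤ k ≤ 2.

H_0 ≅ Z,  H_1 ≅ Z × Z/2,  H_2 = 0.

K has 10 vertices, 30 edges, 20 triangles.
rank ∂_0 = 0, rank ∂_1 = 9 ⇒ b_0 = 10 − 0 − 9 = 1; all invariant factors of ∂_1 are 1 so no torsion. So H_0 = Z.
rank ∂_1 = 9, rank ∂_2 = 20 ⇒ b_1 = 30 − 9 − 20 = 1; ∂_2 has invariant factor(s) [2] giving torsion. So H_1 = Z × Z/2.
rank ∂_2 = 20, rank ∂_3 = 0 ⇒ b_2 = 20 − 20 − 0 = 0. So H_2 = 0.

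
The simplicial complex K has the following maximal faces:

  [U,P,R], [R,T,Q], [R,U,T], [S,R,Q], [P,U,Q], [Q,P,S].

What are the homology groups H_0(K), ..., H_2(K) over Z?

Order the vertices as P < Q < R < S < T < U. Listing each simplex with vertices in this order, K has dimension 2 with simplices:

  0-simplices (6): P, Q, R, S, T, U
  1-simplices (12): PQ, PR, PS, PU, QR, QS, QT, QU, RS, RT, RU, TU
  2-simplices (6): PQS, PQU, PRU, QRS, QRT, RTU

giving chain groups C_0 ≅ Z^6, C_1 ≅ Z^12, C_2 ≅ Z^6.

The boundary map ∂_1: C_1 → C_0 is given by ∂[p,q] = [q] − [p].
As a 6×12 matrix over Z this has rank 5, with invariant factors (1,1,1,1,1).

The boundary map ∂_2: C_2 → C_1 maps a triangle to the signed sum of its edges. For instance
  ∂QRT = RT − QT + QR,
  ∂RTU = TU − RU + RT.
The resulting 12×6 matrix has rank 6, and its Smith normal form has invariant factors (1,1,1,1,1,1).

Reading off H_k = ker ∂_k / im ∂_{k+1}:

  H_0: rank C_0 − rank ∂_1 = 6 − 5 = 1, and the invariant factors of ∂_1 are all 1, so H_0 ≅ Z.
  H_1: rank ker ∂_1 − rank ∂_2 = (12 − 5) − 6 = 1, and the invariant factors of ∂_2 are all 1, so H_1 ≅ Z.
  H_2: rank ker ∂_2 − rank ∂_3 = (6 − 6) − 0 = 0, and there is no ∂_3, so H_2 ≅ 0.

(K is a triangulation of the cylinder S^1 x I.)

H_0 ≅ Z,  H_1 ≅ Z,  H_2 = 0.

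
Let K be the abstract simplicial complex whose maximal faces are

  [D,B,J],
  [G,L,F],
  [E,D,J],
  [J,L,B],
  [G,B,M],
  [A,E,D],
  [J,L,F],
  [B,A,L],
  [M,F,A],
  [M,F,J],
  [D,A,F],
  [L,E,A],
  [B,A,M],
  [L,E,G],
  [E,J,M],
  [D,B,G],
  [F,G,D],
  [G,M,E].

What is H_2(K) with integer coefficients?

H_2 ≅ Z.

Order the vertices as A < B < D < E < F < G < J < L < M. Listing each simplex with vertices in this order, K has dimension 2 with simplices:

  0-simplices (9): A, B, D, E, F, G, J, L, M
  1-simplices (27): AB, AD, AE, AF, AL, AM, BD, BG, BJ, BL, BM, DE, DF, DG, DJ, EG, EJ, EL, EM, FG, FJ, FL, FM, GL, GM, JL, JM
  2-simplices (18): ABL, ABM, ADE, ADF, AEL, AFM, BDG, BDJ, BGM, BJL, DEJ, DFG, EGL, EGM, EJM, FGL, FJL, FJM

so the chain groups are C_0 ≅ Z^9, C_1 ≅ Z^27, C_2 ≅ Z^18.

Boundary ∂_1: C_1 → C_0 maps an edge to its endpoints' difference, ∂[p,q] = q − p. For instance
  ∂DJ = J − D.
The resulting 9×27 matrix has rank 8, and its Smith normal form has invariant factors (1,1,1,1,1,1,1,1).

Boundary ∂_2: C_2 → C_1 acts by ∂[p,q,r] = [q,r] − [p,r] + [p,q]. For instance
  ∂BGM = GM − BM + BG,
  ∂FGL = GL − FL + FG.
This gives a 27×18 integer matrix of rank 17; reducing to Smith normal form yields diagonal entries (1,1,1,1,1,1,1,1,1,1,1,1,1,1,1,1,1).

Computing H_k = (kernel of ∂_k) / (image of ∂_{k+1}):

  H_2: rank ker ∂_2 − rank ∂_3 = (18 − 17) − 0 = 1, and there is no ∂_3, so H_2 = Z.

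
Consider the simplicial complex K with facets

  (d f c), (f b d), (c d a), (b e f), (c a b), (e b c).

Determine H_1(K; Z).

Fix the vertex order a < b < c < d < e < f and write every simplex with vertices in increasing order. Then dim K = 2 and the simplices of K are:

  0-simplices (6): a, b, c, d, e, f
  1-simplices (12): ab, ac, ad, bc, bd, be, bf, cd, ce, cf, df, ef
  2-simplices (6): abc, acd, bce, bdf, bef, cdf

so the chain groups are C_0 ≅ Z^6, C_1 ≅ Z^12, C_2 ≅ Z^6.

Boundary ∂_1: C_1 → C_0 is given by ∂[p,q] = [q] − [p]. For instance
  ∂cd = d − c.
The 6×12 boundary matrix has rank 5 and Smith normal form diag(1,1,1,1,1).

The boundary map ∂_2: C_2 → C_1 sends each 2-simplex [p,q,r] to [q,r] − [p,r] + [p,q]. For instance
  ∂bdf = df − bf + bd,
  ∂cdf = df − cf + cd.
As a 12×6 matrix over Z this has rank 6, with invariant factors (1,1,1,1,1,1).

Reading off H_k = ker ∂_k / im ∂_{k+1}:

  H_1: rank ker ∂_1 − rank ∂_2 = (12 − 5) − 6 = 1, and the invariant factors of ∂_2 are all 1, so H_1 ≅ Z.

H_1 ≅ Z.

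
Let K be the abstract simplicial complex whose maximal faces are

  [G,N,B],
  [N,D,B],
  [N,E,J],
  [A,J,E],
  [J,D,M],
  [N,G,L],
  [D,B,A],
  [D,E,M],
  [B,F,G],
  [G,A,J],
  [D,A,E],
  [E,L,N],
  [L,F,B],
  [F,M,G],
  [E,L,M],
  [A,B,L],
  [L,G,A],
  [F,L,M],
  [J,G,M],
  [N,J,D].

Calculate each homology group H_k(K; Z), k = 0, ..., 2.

H_0 ≅ Z,  H_1 ≅ Z ⊕ Z/2Z,  H_2 = 0.

We work with the vertex ordering A < B < D < E < F < G < J < L < M < N. The simplices of K, each written with vertices in increasing order, are:

  0-simplices (10): A, B, D, E, F, G, J, L, M, N
  1-simplices (30): AB, AD, AE, AG, AJ, AL, BD, BF, BG, BL, BN, DE, DJ, DM, DN, EJ, EL, EM, EN, FG, FL, FM, GJ, GL, GM, GN, JM, JN, LM, LN
  2-simplices (20): ABD, ABL, ADE, AEJ, AGJ, AGL, BDN, BFG, BFL, BGN, DEM, DJM, DJN, EJN, ELM, ELN, FGM, FLM, GJM, GLN

Hence C_0 ≅ Z^10, C_1 ≅ Z^30, C_2 ≅ Z^20.

Boundary ∂_1: C_1 → C_0 maps an edge to its endpoints' difference, ∂[p,q] = q − p. For instance
  ∂AB = B − A.
As a 10×30 matrix over Z this has rank 9, with invariant factors (1,1,1,1,1,1,1,1,1).

∂_2: C_2 → C_1 maps a triangle to the signed sum of its edges. For instance
  ∂DEM = EM − DM + DE,
  ∂ABL = BL − AL + AB.
This gives a 30×20 integer matrix of rank 20; reducing to Smith normal form yields diagonal entries (1,1,1,1,1,1,1,1,1,1,1,1,1,1,1,1,1,1,1,2).

From H_k ≅ ker(∂_k) / im(∂_{k+1}) we obtain:

  H_0: rank C_0 − rank ∂_1 = 10 − 9 = 1, and the invariant factors of ∂_1 are all 1, so H_0 ≅ Z.
  H_1: rank ker ∂_1 − rank ∂_2 = (30 − 9) − 20 = 1, and ∂_2 has invariant factor 2 > 1, so H_1 ≅ Z ⊕ Z/2Z.
  H_2: rank ker ∂_2 − rank ∂_3 = (20 − 20) − 0 = 0, and there is no ∂_3, so H_2 ≅ 0.

(K is a triangulation of the Klein bottle.)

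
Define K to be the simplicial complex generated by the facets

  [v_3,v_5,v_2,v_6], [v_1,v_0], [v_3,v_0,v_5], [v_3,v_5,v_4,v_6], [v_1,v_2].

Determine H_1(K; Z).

H_1 = Z.

Take the total order v_0 < v_1 < v_2 < v_3 < v_4 < v_5 < v_6 on the vertex set. Then K (dimension 3) consists of the simplices:

  0-simplices (7): [v_0], [v_1], [v_2], [v_3], [v_4], [v_5], [v_6]
  1-simplices (13): [v_0,v_1], [v_0,v_3], [v_0,v_5], [v_1,v_2], [v_2,v_3], [v_2,v_5], [v_2,v_6], [v_3,v_4], [v_3,v_5], [v_3,v_6], [v_4,v_5], [v_4,v_6], [v_5,v_6]
  2-simplices (8): [v_0,v_3,v_5], [v_2,v_3,v_5], [v_2,v_3,v_6], [v_2,v_5,v_6], [v_3,v_4,v_5], [v_3,v_4,v_6], [v_3,v_5,v_6], [v_4,v_5,v_6]
  3-simplices (2): [v_2,v_3,v_5,v_6], [v_3,v_4,v_5,v_6]

giving chain groups C_0 ≅ Z^7, C_1 ≅ Z^13, C_2 ≅ Z^8, C_3 ≅ Z^2.

∂_1: C_1 → C_0 is given by ∂[p,q] = [q] − [p]. For instance
  ∂[v_2,v_3] = [v_3] − [v_2].
The resulting 7×13 matrix has rank 6, and its Smith normal form has invariant factors (1,1,1,1,1,1).

Boundary ∂_2: C_2 → C_1 maps a triangle to the signed sum of its edges. For instance
  ∂[v_3,v_4,v_6] = [v_4,v_6] − [v_3,v_6] + [v_3,v_4],
  ∂[v_2,v_5,v_6] = [v_5,v_6] − [v_2,v_6] + [v_2,v_5].
This gives a 13×8 integer matrix of rank 6; reducing to Smith normal form yields diagonal entries (1,1,1,1,1,1).

The boundary map ∂_3: C_3 → C_2 sends each 3-simplex σ to the alternating sum Σ_i (−1)^i (σ with its i-th vertex removed). For instance
  ∂[v_2,v_3,v_5,v_6] = [v_3,v_5,v_6] − [v_2,v_5,v_6] + [v_2,v_3,v_6] − [v_2,v_3,v_5],
  ∂[v_3,v_4,v_5,v_6] = [v_4,v_5,v_6] − [v_3,v_5,v_6] + [v_3,v_4,v_6] − [v_3,v_4,v_5].
The resulting 8×2 matrix has rank 2, and its Smith normal form has invariant factors (1,1).

Computing H_k = (kernel of ∂_k) / (image of ∂_{k+1}):

  H_1: rank ker ∂_1 − rank ∂_2 = (13 − 6) − 6 = 1, and the invariant factors of ∂_2 are all 1, so H_1 ≅ Z.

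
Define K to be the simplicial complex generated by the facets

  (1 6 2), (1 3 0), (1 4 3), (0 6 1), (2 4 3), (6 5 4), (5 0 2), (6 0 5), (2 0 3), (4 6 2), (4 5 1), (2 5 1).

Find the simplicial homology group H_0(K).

H_0 ≅ Z.

Fix the vertex order 0 < 1 < 2 < 3 < 4 < 5 < 6 and write every simplex with vertices in increasing order. Then dim K = 2 and the simplices of K are:

  0-simplices (7): [0], [1], [2], [3], [4], [5], [6]
  1-simplices (18): [0,1], [0,2], [0,3], [0,5], [0,6], [1,2], [1,3], [1,4], [1,5], [1,6], [2,3], [2,4], [2,5], [2,6], [3,4], [4,5], [4,6], [5,6]
  2-simplices (12): [0,1,3], [0,1,6], [0,2,3], [0,2,5], [0,5,6], [1,2,5], [1,2,6], [1,3,4], [1,4,5], [2,3,4], [2,4,6], [4,5,6]

Hence C_0 ≅ Z^7, C_1 ≅ Z^18, C_2 ≅ Z^12.

∂_1: C_1 → C_0 maps an edge to its endpoints' difference, ∂[p,q] = q − p. For instance
  ∂[0,6] = [6] − [0].
As a 7×18 matrix over Z this has rank 6, with invariant factors (1,1,1,1,1,1).

∂_2: C_2 → C_1 sends each 2-simplex [p,q,r] to [q,r] − [p,r] + [p,q]. For instance
  ∂[0,2,5] = [2,5] − [0,5] + [0,2],
  ∂[2,4,6] = [4,6] − [2,6] + [2,4].
As a 18×12 matrix over Z this has rank 12, with invariant factors (1,1,1,1,1,1,1,1,1,1,1,2).

Reading off H_k = ker ∂_k / im ∂_{k+1}:

  H_0: rank C_0 − rank ∂_1 = 7 − 6 = 1, and the invariant factors of ∂_1 are all 1, so H_0 = Z.

(K is a triangulation of the real projective plane RP^2.)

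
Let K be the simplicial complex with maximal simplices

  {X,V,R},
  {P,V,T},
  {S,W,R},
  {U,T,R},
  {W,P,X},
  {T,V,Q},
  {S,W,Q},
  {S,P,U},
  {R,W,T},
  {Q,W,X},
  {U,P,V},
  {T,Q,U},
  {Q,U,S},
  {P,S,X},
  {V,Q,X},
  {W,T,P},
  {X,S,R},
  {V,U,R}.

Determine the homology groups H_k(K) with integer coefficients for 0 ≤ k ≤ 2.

We work with the vertex ordering P < Q < R < S < T < U < V < W < X. The simplices of K, each written with vertices in increasing order, are:

  0-simplices (9): P, Q, R, S, T, U, V, W, X
  1-simplices (27): PS, PT, PU, PV, PW, PX, QS, QT, QU, QV, QW, QX, RS, RT, RU, RV, RW, RX, SU, SW, SX, TU, TV, TW, UV, VX, WX
  2-simplices (18): PSU, PSX, PTV, PTW, PUV, PWX, QSU, QSW, QTU, QTV, QVX, QWX, RSW, RSX, RTU, RTW, RUV, RVX

Hence C_0 ≅ Z^9, C_1 ≅ Z^27, C_2 ≅ Z^18.

Boundary ∂_1: C_1 → C_0 maps an edge to its endpoints' difference, ∂[p,q] = q − p. For instance
  ∂SU = U − S.
The 9×27 boundary matrix has rank 8 and Smith normal form diag(1,1,1,1,1,1,1,1).

∂_2: C_2 → C_1 acts by ∂[p,q,r] = [q,r] − [p,r] + [p,q]. For instance
  ∂RSX = SX − RX + RS,
  ∂QTU = TU − QU + QT.
The resulting 27×18 matrix has rank 18, and its Smith normal form has invariant factors (1,1,1,1,1,1,1,1,1,1,1,1,1,1,1,1,1,2).

Now H_k = ker ∂_k / im ∂_{k+1}, so:

  H_0: rank C_0 − rank ∂_1 = 9 − 8 = 1, and the invariant factors of ∂_1 are all 1, so H_0 ≅ Z.
  H_1: rank ker ∂_1 − rank ∂_2 = (27 − 8) − 18 = 1, and ∂_2 has invariant factor 2 > 1, so H_1 ≅ Z × Z/2.
  H_2: rank ker ∂_2 − rank ∂_3 = (18 − 18) − 0 = 0, and there is no ∂_3, so H_2 ≅ 0.

(K is a triangulation of the Klein bottle.)

H_0 = Z,  H_1 = Z × Z/2,  H_2 = 0.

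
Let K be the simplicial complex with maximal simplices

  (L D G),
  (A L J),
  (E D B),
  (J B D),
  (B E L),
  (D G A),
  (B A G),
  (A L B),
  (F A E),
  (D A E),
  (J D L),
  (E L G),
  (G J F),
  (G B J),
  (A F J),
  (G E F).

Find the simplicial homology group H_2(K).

Order the vertices as A < B < D < E < F < G < J < L. Listing each simplex with vertices in this order, K has dimension 2 with simplices:

  0-simplices (8): A, B, D, E, F, G, J, L
  1-simplices (24): AB, AD, AE, AF, AG, AJ, AL, BD, BE, BG, BJ, BL, DE, DG, DJ, DL, EF, EG, EL, FG, FJ, GJ, GL, JL
  2-simplices (16): ABG, ABL, ADE, ADG, AEF, AFJ, AJL, BDE, BDJ, BEL, BGJ, DGL, DJL, EFG, EGL, FGJ

so the chain groups are C_0 ≅ Z^8, C_1 ≅ Z^24, C_2 ≅ Z^16.

The boundary map ∂_1: C_1 → C_0 sends each edge [p,q] (with p < q) to q − p.
The 8×24 boundary matrix has rank 7 and Smith normal form diag(1,1,1,1,1,1,1).

Boundary ∂_2: C_2 → C_1 maps a triangle to the signed sum of its edges. For instance
  ∂FGJ = GJ − FJ + FG,
  ∂BDE = DE − BE + BD.
As a 24×16 matrix over Z this has rank 15, with invariant factors (1,1,1,1,1,1,1,1,1,1,1,1,1,1,1).

Computing H_k = (kernel of ∂_k) / (image of ∂_{k+1}):

  H_2: rank ker ∂_2 − rank ∂_3 = (16 − 15) − 0 = 1, and there is no ∂_3, so H_2 ≅ Z.

H_2 = Z.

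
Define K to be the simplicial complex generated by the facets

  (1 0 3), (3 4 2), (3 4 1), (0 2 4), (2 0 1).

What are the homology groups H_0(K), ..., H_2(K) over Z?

H_0 ≅ Z,  H_1 ≅ Z,  H_2 = 0.

Fix the vertex order 0 < 1 < 2 < 3 < 4 and write every simplex with vertices in increasing order. Then dim K = 2 and the simplices of K are:

  0-simplices (5): [0], [1], [2], [3], [4]
  1-simplices (10): [0,1], [0,2], [0,3], [0,4], [1,2], [1,3], [1,4], [2,3], [2,4], [3,4]
  2-simplices (5): [0,1,2], [0,1,3], [0,2,4], [1,3,4], [2,3,4]

giving chain groups C_0 ≅ Z^5, C_1 ≅ Z^10, C_2 ≅ Z^5.

∂_1: C_1 → C_0 maps an edge to its endpoints' difference, ∂[p,q] = q − p. For instance
  ∂[0,3] = [3] − [0].
This gives a 5×10 integer matrix of rank 4; reducing to Smith normal form yields diagonal entries (1,1,1,1).

Boundary ∂_2: C_2 → C_1 sends each 2-simplex [p,q,r] to [q,r] − [p,r] + [p,q]. For instance
  ∂[0,1,3] = [1,3] − [0,3] + [0,1],
  ∂[1,3,4] = [3,4] − [1,4] + [1,3].
The resulting 10×5 matrix has rank 5, and its Smith normal form has invariant factors (1,1,1,1,1).

Reading off H_k = ker ∂_k / im ∂_{k+1}:

  H_0: rank C_0 − rank ∂_1 = 5 − 4 = 1, and the invariant factors of ∂_1 are all 1, so H_0 ≅ Z.
  H_1: rank ker ∂_1 − rank ∂_2 = (10 − 4) − 5 = 1, and the invariant factors of ∂_2 are all 1, so H_1 ≅ Z.
  H_2: rank ker ∂_2 − rank ∂_3 = (5 − 5) − 0 = 0, and there is no ∂_3, so H_2 ≅ 0.

As a check, the Euler characteristic is 5 − 10 + 5 = 0, which agrees with 1 − 1 + 0 = 0.
(K is a triangulation of the Möbius band.)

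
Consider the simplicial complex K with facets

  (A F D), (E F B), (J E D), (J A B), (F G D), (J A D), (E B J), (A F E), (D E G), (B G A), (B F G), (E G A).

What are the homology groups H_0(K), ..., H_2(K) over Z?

H_0 ≅ Z,  H_1 ≅ Z/2,  H_2 = 0.

Fix the vertex order A < B < D < E < F < G < J and write every simplex with vertices in increasing order. Then dim K = 2 and the simplices of K are:

  0-simplices (7): A, B, D, E, F, G, J
  1-simplices (18): AB, AD, AE, AF, AG, AJ, BE, BF, BG, BJ, DE, DF, DG, DJ, EF, EG, EJ, FG
  2-simplices (12): ABG, ABJ, ADF, ADJ, AEF, AEG, BEF, BEJ, BFG, DEG, DEJ, DFG

Hence C_0 ≅ Z^7, C_1 ≅ Z^18, C_2 ≅ Z^12.

Boundary ∂_1: C_1 → C_0 is given by ∂[p,q] = [q] − [p].
The resulting 7×18 matrix has rank 6, and its Smith normal form has invariant factors (1,1,1,1,1,1).

Boundary ∂_2: C_2 → C_1 acts by ∂[p,q,r] = [q,r] − [p,r] + [p,q]. For instance
  ∂BEJ = EJ − BJ + BE,
  ∂ABG = BG − AG + AB.
The resulting 18×12 matrix has rank 12, and its Smith normal form has invariant factors (1,1,1,1,1,1,1,1,1,1,1,2).

Reading off H_k = ker ∂_k / im ∂_{k+1}:

  H_0: rank C_0 − rank ∂_1 = 7 − 6 = 1, and the invariant factors of ∂_1 are all 1, so H_0 = Z.
  H_1: rank ker ∂_1 − rank ∂_2 = (18 − 6) − 12 = 0, and ∂_2 has invariant factor 2 > 1, so H_1 = Z/2.
  H_2: rank ker ∂_2 − rank ∂_3 = (12 − 12) − 0 = 0, and there is no ∂_3, so H_2 = 0.

As a check, the Euler characteristic is 7 − 18 + 12 = 1, which agrees with 1 − 0 + 0 = 1.
(K is a triangulation of the real projective plane RP^2.)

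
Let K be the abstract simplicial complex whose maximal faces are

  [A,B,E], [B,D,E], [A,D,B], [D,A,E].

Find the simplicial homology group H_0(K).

H_0 = Z.

Take the total order A < B < D < E on the vertex set. Then K (dimension 2) consists of the simplices:

  0-simplices (4): A, B, D, E
  1-simplices (6): AB, AD, AE, BD, BE, DE
  2-simplices (4): ABD, ABE, ADE, BDE

so the chain groups are C_0 ≅ Z^4, C_1 ≅ Z^6, C_2 ≅ Z^4.

Boundary ∂_1: C_1 → C_0 is given by ∂[p,q] = [q] − [p]. For instance
  ∂AD = D − A.
As a 4×6 matrix over Z this has rank 3, with invariant factors (1,1,1).

Boundary ∂_2: C_2 → C_1 acts by ∂[p,q,r] = [q,r] − [p,r] + [p,q]. For instance
  ∂ABD = BD − AD + AB,
  ∂ADE = DE − AE + AD.
The 6×4 boundary matrix has rank 3 and Smith normal form diag(1,1,1).

Computing H_k = (kernel of ∂_k) / (image of ∂_{k+1}):

  H_0: rank C_0 − rank ∂_1 = 4 − 3 = 1, and the invariant factors of ∂_1 are all 1, so H_0 = Z.

(K is a triangulation of the 2-sphere S^2.)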